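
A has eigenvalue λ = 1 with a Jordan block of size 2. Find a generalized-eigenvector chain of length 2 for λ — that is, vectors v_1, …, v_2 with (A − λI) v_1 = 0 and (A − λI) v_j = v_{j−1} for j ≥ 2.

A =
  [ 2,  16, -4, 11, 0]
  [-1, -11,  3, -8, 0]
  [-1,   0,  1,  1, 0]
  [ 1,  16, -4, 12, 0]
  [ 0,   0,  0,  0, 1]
A Jordan chain for λ = 1 of length 2:
v_1 = (1, -1, -1, 1, 0)ᵀ
v_2 = (1, 0, 0, 0, 0)ᵀ

Let N = A − (1)·I. We want v_2 with N^2 v_2 = 0 but N^1 v_2 ≠ 0; then v_{j-1} := N · v_j for j = 2, …, 2.

Pick v_2 = (1, 0, 0, 0, 0)ᵀ.
Then v_1 = N · v_2 = (1, -1, -1, 1, 0)ᵀ.

Sanity check: (A − (1)·I) v_1 = (0, 0, 0, 0, 0)ᵀ = 0. ✓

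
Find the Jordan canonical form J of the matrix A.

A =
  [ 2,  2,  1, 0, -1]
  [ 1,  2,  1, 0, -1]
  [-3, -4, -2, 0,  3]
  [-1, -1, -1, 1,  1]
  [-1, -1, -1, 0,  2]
J_3(1) ⊕ J_1(1) ⊕ J_1(1)

The characteristic polynomial is
  det(x·I − A) = x^5 - 5*x^4 + 10*x^3 - 10*x^2 + 5*x - 1 = (x - 1)^5

Eigenvalues and multiplicities (the geometric multiplicity of λ is n − rank(A − λI), which equals the number of Jordan blocks for λ):
  λ = 1: algebraic multiplicity = 5, geometric multiplicity = 3

Determining the block sizes for each eigenvalue:
  λ = 1: with am = 5 and gm = 3, the partition is not yet determined (e.g. several partitions of 5 into 3 parts exist). Let N = A − (1)·I. Computing rank(N^1) = 2, rank(N^2) = 1, rank(N^3) = 0; the number of blocks of size ≥ j is rank(N^{j−1}) − rank(N^j), giving [3, 1, 1]. So we have 1 block(s) of size 3, 2 block(s) of size 1 → block sizes [3, 1, 1]

Assembling the blocks gives a Jordan form
J =
  [1, 1, 0, 0, 0]
  [0, 1, 1, 0, 0]
  [0, 0, 1, 0, 0]
  [0, 0, 0, 1, 0]
  [0, 0, 0, 0, 1]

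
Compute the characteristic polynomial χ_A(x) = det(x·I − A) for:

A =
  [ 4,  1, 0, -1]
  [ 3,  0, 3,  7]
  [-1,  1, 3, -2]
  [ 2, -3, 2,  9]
x^4 - 16*x^3 + 96*x^2 - 256*x + 256

Expanding det(x·I − A) (e.g. by cofactor expansion or by noting that A is similar to its Jordan form J, which has the same characteristic polynomial as A) gives
  χ_A(x) = x^4 - 16*x^3 + 96*x^2 - 256*x + 256
which factors as (x - 4)^4. The eigenvalues (with algebraic multiplicities) are λ = 4 with multiplicity 4.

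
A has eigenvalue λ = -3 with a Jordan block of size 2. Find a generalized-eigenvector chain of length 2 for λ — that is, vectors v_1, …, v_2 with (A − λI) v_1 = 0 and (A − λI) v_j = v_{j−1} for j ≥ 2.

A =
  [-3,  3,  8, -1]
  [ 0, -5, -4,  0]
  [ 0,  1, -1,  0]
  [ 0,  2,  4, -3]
A Jordan chain for λ = -3 of length 2:
v_1 = (3, -2, 1, 2)ᵀ
v_2 = (0, 1, 0, 0)ᵀ

Let N = A − (-3)·I. We want v_2 with N^2 v_2 = 0 but N^1 v_2 ≠ 0; then v_{j-1} := N · v_j for j = 2, …, 2.

Pick v_2 = (0, 1, 0, 0)ᵀ.
Then v_1 = N · v_2 = (3, -2, 1, 2)ᵀ.

Sanity check: (A − (-3)·I) v_1 = (0, 0, 0, 0)ᵀ = 0. ✓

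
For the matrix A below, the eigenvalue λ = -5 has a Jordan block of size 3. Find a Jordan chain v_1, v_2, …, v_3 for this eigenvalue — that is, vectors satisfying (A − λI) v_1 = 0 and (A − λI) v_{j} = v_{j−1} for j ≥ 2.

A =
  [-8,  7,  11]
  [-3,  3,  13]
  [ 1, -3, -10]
A Jordan chain for λ = -5 of length 3:
v_1 = (-1, -2, 1)ᵀ
v_2 = (-3, -3, 1)ᵀ
v_3 = (1, 0, 0)ᵀ

Let N = A − (-5)·I. We want v_3 with N^3 v_3 = 0 but N^2 v_3 ≠ 0; then v_{j-1} := N · v_j for j = 3, …, 2.

Pick v_3 = (1, 0, 0)ᵀ.
Then v_2 = N · v_3 = (-3, -3, 1)ᵀ.
Then v_1 = N · v_2 = (-1, -2, 1)ᵀ.

Sanity check: (A − (-5)·I) v_1 = (0, 0, 0)ᵀ = 0. ✓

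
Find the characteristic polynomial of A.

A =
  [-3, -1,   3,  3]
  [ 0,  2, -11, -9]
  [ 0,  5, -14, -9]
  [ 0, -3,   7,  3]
x^4 + 12*x^3 + 54*x^2 + 108*x + 81

Expanding det(x·I − A) (e.g. by cofactor expansion or by noting that A is similar to its Jordan form J, which has the same characteristic polynomial as A) gives
  χ_A(x) = x^4 + 12*x^3 + 54*x^2 + 108*x + 81
which factors as (x + 3)^4. The eigenvalues (with algebraic multiplicities) are λ = -3 with multiplicity 4.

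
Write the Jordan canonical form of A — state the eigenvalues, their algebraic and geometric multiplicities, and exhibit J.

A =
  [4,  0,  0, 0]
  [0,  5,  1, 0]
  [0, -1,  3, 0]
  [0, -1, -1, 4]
J_2(4) ⊕ J_1(4) ⊕ J_1(4)

The characteristic polynomial is
  det(x·I − A) = x^4 - 16*x^3 + 96*x^2 - 256*x + 256 = (x - 4)^4

Eigenvalues and multiplicities (the geometric multiplicity of λ is n − rank(A − λI), which equals the number of Jordan blocks for λ):
  λ = 4: algebraic multiplicity = 4, geometric multiplicity = 3

Determining the block sizes for each eigenvalue:
  λ = 4: 3 blocks summing to 4 forces exactly one block of size 2 and the rest size 1 → block sizes [2, 1, 1]

Assembling the blocks gives a Jordan form
J =
  [4, 1, 0, 0]
  [0, 4, 0, 0]
  [0, 0, 4, 0]
  [0, 0, 0, 4]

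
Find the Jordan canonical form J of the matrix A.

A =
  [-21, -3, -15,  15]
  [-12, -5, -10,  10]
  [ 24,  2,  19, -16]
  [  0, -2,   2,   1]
J_2(-3) ⊕ J_1(-3) ⊕ J_1(3)

The characteristic polynomial is
  det(x·I − A) = x^4 + 6*x^3 - 54*x - 81 = (x - 3)*(x + 3)^3

Eigenvalues and multiplicities (the geometric multiplicity of λ is n − rank(A − λI), which equals the number of Jordan blocks for λ):
  λ = -3: algebraic multiplicity = 3, geometric multiplicity = 2
  λ = 3: algebraic multiplicity = 1, geometric multiplicity = 1

Determining the block sizes for each eigenvalue:
  λ = -3: 2 blocks summing to 3 forces exactly one block of size 2 and the rest size 1 → block sizes [2, 1]
  λ = 3: one block (gm = 1), so the single block has size am = 1 → block sizes [1]

Assembling the blocks gives a Jordan form
J =
  [-3,  1,  0, 0]
  [ 0, -3,  0, 0]
  [ 0,  0, -3, 0]
  [ 0,  0,  0, 3]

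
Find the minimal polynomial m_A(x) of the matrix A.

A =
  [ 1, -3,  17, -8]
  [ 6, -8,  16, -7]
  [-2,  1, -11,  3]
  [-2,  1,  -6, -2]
x^2 + 10*x + 25

The characteristic polynomial is χ_A(x) = (x + 5)^4, so the eigenvalues are known. The minimal polynomial is
  m_A(x) = Π_λ (x − λ)^{k_λ}
where k_λ is the size of the *largest* Jordan block for λ (equivalently, the smallest k with (A − λI)^k v = 0 for every generalised eigenvector v of λ).

  λ = -5: largest Jordan block has size 2, contributing (x + 5)^2

So m_A(x) = (x + 5)^2 = x^2 + 10*x + 25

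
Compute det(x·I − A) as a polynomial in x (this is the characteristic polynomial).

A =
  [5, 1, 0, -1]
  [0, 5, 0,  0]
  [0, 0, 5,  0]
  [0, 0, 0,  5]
x^4 - 20*x^3 + 150*x^2 - 500*x + 625

Expanding det(x·I − A) (e.g. by cofactor expansion or by noting that A is similar to its Jordan form J, which has the same characteristic polynomial as A) gives
  χ_A(x) = x^4 - 20*x^3 + 150*x^2 - 500*x + 625
which factors as (x - 5)^4. The eigenvalues (with algebraic multiplicities) are λ = 5 with multiplicity 4.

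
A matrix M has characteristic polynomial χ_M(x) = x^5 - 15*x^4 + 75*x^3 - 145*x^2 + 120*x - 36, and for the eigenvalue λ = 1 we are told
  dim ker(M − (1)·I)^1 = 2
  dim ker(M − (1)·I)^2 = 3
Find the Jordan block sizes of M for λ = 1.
Block sizes for λ = 1: [2, 1]

From the dimensions of kernels of powers, the number of Jordan blocks of size at least j is d_j − d_{j−1} where d_j = dim ker(N^j) (with d_0 = 0). Computing the differences gives [2, 1].
The number of blocks of size exactly k is (#blocks of size ≥ k) − (#blocks of size ≥ k + 1), so the partition is: 1 block(s) of size 1, 1 block(s) of size 2.
In nonincreasing order the block sizes are [2, 1].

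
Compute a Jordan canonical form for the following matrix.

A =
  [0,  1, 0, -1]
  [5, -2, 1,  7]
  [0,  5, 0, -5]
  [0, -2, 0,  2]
J_3(0) ⊕ J_1(0)

The characteristic polynomial is
  det(x·I − A) = x^4

Eigenvalues and multiplicities (the geometric multiplicity of λ is n − rank(A − λI), which equals the number of Jordan blocks for λ):
  λ = 0: algebraic multiplicity = 4, geometric multiplicity = 2

Determining the block sizes for each eigenvalue:
  λ = 0: with am = 4 and gm = 2, the partition is not yet determined (e.g. several partitions of 4 into 2 parts exist). Let N = A − (0)·I. Computing rank(N^1) = 2, rank(N^2) = 1, rank(N^3) = 0; the number of blocks of size ≥ j is rank(N^{j−1}) − rank(N^j), giving [2, 1, 1]. So we have 1 block(s) of size 3, 1 block(s) of size 1 → block sizes [3, 1]

Assembling the blocks gives a Jordan form
J =
  [0, 1, 0, 0]
  [0, 0, 1, 0]
  [0, 0, 0, 0]
  [0, 0, 0, 0]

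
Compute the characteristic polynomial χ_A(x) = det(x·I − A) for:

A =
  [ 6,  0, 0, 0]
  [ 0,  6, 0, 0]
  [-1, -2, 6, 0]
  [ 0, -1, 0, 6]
x^4 - 24*x^3 + 216*x^2 - 864*x + 1296

Expanding det(x·I − A) (e.g. by cofactor expansion or by noting that A is similar to its Jordan form J, which has the same characteristic polynomial as A) gives
  χ_A(x) = x^4 - 24*x^3 + 216*x^2 - 864*x + 1296
which factors as (x - 6)^4. The eigenvalues (with algebraic multiplicities) are λ = 6 with multiplicity 4.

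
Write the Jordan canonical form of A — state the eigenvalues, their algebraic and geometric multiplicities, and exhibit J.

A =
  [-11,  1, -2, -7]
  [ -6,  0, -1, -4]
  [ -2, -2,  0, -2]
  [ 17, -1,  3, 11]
J_2(0) ⊕ J_2(0)

The characteristic polynomial is
  det(x·I − A) = x^4

Eigenvalues and multiplicities (the geometric multiplicity of λ is n − rank(A − λI), which equals the number of Jordan blocks for λ):
  λ = 0: algebraic multiplicity = 4, geometric multiplicity = 2

Determining the block sizes for each eigenvalue:
  λ = 0: with am = 4 and gm = 2, the partition is not yet determined (e.g. several partitions of 4 into 2 parts exist). Let N = A − (0)·I. Computing rank(N^1) = 2, rank(N^2) = 0; the number of blocks of size ≥ j is rank(N^{j−1}) − rank(N^j), giving [2, 2]. So we have 2 block(s) of size 2 → block sizes [2, 2]

Assembling the blocks gives a Jordan form
J =
  [0, 1, 0, 0]
  [0, 0, 0, 0]
  [0, 0, 0, 1]
  [0, 0, 0, 0]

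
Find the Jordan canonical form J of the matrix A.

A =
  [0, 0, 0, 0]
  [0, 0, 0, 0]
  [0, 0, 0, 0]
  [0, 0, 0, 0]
J_1(0) ⊕ J_1(0) ⊕ J_1(0) ⊕ J_1(0)

The characteristic polynomial is
  det(x·I − A) = x^4

Eigenvalues and multiplicities (the geometric multiplicity of λ is n − rank(A − λI), which equals the number of Jordan blocks for λ):
  λ = 0: algebraic multiplicity = 4, geometric multiplicity = 4

Determining the block sizes for each eigenvalue:
  λ = 0: gm = am = 4, so every block has size 1 → block sizes [1, 1, 1, 1]

Assembling the blocks gives a Jordan form
J =
  [0, 0, 0, 0]
  [0, 0, 0, 0]
  [0, 0, 0, 0]
  [0, 0, 0, 0]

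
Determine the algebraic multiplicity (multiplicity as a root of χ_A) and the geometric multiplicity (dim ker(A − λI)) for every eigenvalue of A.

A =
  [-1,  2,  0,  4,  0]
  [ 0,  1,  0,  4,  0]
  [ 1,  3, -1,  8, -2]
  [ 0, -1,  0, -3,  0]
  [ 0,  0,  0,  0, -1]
λ = -1: alg = 5, geom = 3

Step 1 — factor the characteristic polynomial to read off the algebraic multiplicities:
  χ_A(x) = (x + 1)^5

Step 2 — compute geometric multiplicities via the rank-nullity identity g(λ) = n − rank(A − λI):
  rank(A − (-1)·I) = 2, so dim ker(A − (-1)·I) = n − 2 = 3

Summary:
  λ = -1: algebraic multiplicity = 5, geometric multiplicity = 3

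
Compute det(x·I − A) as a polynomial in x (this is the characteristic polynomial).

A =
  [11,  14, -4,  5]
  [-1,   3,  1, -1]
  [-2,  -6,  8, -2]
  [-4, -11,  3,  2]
x^4 - 24*x^3 + 216*x^2 - 864*x + 1296

Expanding det(x·I − A) (e.g. by cofactor expansion or by noting that A is similar to its Jordan form J, which has the same characteristic polynomial as A) gives
  χ_A(x) = x^4 - 24*x^3 + 216*x^2 - 864*x + 1296
which factors as (x - 6)^4. The eigenvalues (with algebraic multiplicities) are λ = 6 with multiplicity 4.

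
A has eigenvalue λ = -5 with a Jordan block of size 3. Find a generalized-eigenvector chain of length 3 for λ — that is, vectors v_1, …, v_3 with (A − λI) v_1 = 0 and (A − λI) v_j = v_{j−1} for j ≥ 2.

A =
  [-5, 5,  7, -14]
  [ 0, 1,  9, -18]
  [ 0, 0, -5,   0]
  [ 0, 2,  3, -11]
A Jordan chain for λ = -5 of length 3:
v_1 = (2, 0, 0, 0)ᵀ
v_2 = (5, 6, 0, 2)ᵀ
v_3 = (0, 1, 0, 0)ᵀ

Let N = A − (-5)·I. We want v_3 with N^3 v_3 = 0 but N^2 v_3 ≠ 0; then v_{j-1} := N · v_j for j = 3, …, 2.

Pick v_3 = (0, 1, 0, 0)ᵀ.
Then v_2 = N · v_3 = (5, 6, 0, 2)ᵀ.
Then v_1 = N · v_2 = (2, 0, 0, 0)ᵀ.

Sanity check: (A − (-5)·I) v_1 = (0, 0, 0, 0)ᵀ = 0. ✓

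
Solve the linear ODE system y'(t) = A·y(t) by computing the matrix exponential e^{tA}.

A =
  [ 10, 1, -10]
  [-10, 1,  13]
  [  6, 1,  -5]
e^{tA} =
  [-3*t^2*exp(2*t) + 8*t*exp(2*t) + exp(2*t), -3*t^2*exp(2*t)/2 + t*exp(2*t), 3*t^2*exp(2*t)/2 - 10*t*exp(2*t)]
  [4*t^2*exp(2*t) - 10*t*exp(2*t), 2*t^2*exp(2*t) - t*exp(2*t) + exp(2*t), -2*t^2*exp(2*t) + 13*t*exp(2*t)]
  [-2*t^2*exp(2*t) + 6*t*exp(2*t), -t^2*exp(2*t) + t*exp(2*t), t^2*exp(2*t) - 7*t*exp(2*t) + exp(2*t)]

Strategy: write A = P · J · P⁻¹ where J is a Jordan canonical form, so e^{tA} = P · e^{tJ} · P⁻¹, and e^{tJ} can be computed block-by-block.

A has Jordan form
J =
  [2, 1, 0]
  [0, 2, 1]
  [0, 0, 2]
(up to reordering of blocks).

Per-block formulas:
  For a 3×3 Jordan block J_3(2): exp(t · J_3(2)) = e^(2t)·(I + t·N + (t^2/2)·N^2), where N is the 3×3 nilpotent shift.

After assembling e^{tJ} and conjugating by P, we get:

e^{tA} =
  [-3*t^2*exp(2*t) + 8*t*exp(2*t) + exp(2*t), -3*t^2*exp(2*t)/2 + t*exp(2*t), 3*t^2*exp(2*t)/2 - 10*t*exp(2*t)]
  [4*t^2*exp(2*t) - 10*t*exp(2*t), 2*t^2*exp(2*t) - t*exp(2*t) + exp(2*t), -2*t^2*exp(2*t) + 13*t*exp(2*t)]
  [-2*t^2*exp(2*t) + 6*t*exp(2*t), -t^2*exp(2*t) + t*exp(2*t), t^2*exp(2*t) - 7*t*exp(2*t) + exp(2*t)]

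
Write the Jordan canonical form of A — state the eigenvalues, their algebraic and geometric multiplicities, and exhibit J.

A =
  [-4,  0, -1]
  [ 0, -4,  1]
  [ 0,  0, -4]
J_2(-4) ⊕ J_1(-4)

The characteristic polynomial is
  det(x·I − A) = x^3 + 12*x^2 + 48*x + 64 = (x + 4)^3

Eigenvalues and multiplicities (the geometric multiplicity of λ is n − rank(A − λI), which equals the number of Jordan blocks for λ):
  λ = -4: algebraic multiplicity = 3, geometric multiplicity = 2

Determining the block sizes for each eigenvalue:
  λ = -4: 2 blocks summing to 3 forces exactly one block of size 2 and the rest size 1 → block sizes [2, 1]

Assembling the blocks gives a Jordan form
J =
  [-4,  1,  0]
  [ 0, -4,  0]
  [ 0,  0, -4]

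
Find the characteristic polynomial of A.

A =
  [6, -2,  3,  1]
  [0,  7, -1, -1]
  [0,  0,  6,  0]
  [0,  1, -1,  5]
x^4 - 24*x^3 + 216*x^2 - 864*x + 1296

Expanding det(x·I − A) (e.g. by cofactor expansion or by noting that A is similar to its Jordan form J, which has the same characteristic polynomial as A) gives
  χ_A(x) = x^4 - 24*x^3 + 216*x^2 - 864*x + 1296
which factors as (x - 6)^4. The eigenvalues (with algebraic multiplicities) are λ = 6 with multiplicity 4.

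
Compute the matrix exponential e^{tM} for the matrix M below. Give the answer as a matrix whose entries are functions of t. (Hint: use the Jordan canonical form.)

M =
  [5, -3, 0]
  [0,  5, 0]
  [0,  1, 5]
e^{tM} =
  [exp(5*t), -3*t*exp(5*t), 0]
  [0, exp(5*t), 0]
  [0, t*exp(5*t), exp(5*t)]

Strategy: write M = P · J · P⁻¹ where J is a Jordan canonical form, so e^{tM} = P · e^{tJ} · P⁻¹, and e^{tJ} can be computed block-by-block.

M has Jordan form
J =
  [5, 1, 0]
  [0, 5, 0]
  [0, 0, 5]
(up to reordering of blocks).

Per-block formulas:
  For a 1×1 block at λ = 5: exp(t · [5]) = [e^(5t)].
  For a 2×2 Jordan block J_2(5): exp(t · J_2(5)) = e^(5t)·(I + t·N), where N is the 2×2 nilpotent shift.

After assembling e^{tJ} and conjugating by P, we get:

e^{tM} =
  [exp(5*t), -3*t*exp(5*t), 0]
  [0, exp(5*t), 0]
  [0, t*exp(5*t), exp(5*t)]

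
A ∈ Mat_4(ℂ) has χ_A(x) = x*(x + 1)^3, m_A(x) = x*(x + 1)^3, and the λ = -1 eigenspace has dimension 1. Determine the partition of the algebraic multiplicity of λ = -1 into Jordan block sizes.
Block sizes for λ = -1: [3]

Step 1 — from the characteristic polynomial, algebraic multiplicity of λ = -1 is 3. From dim ker(A − (-1)·I) = 1, there are exactly 1 Jordan blocks for λ = -1.
Step 2 — from the minimal polynomial, the factor (x + 1)^3 tells us the largest block for λ = -1 has size 3.
Step 3 — with total size 3, 1 blocks, and largest block 3, the block sizes (in nonincreasing order) are [3].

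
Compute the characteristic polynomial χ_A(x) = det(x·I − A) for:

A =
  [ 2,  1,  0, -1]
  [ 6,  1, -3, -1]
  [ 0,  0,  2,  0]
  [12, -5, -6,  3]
x^4 - 8*x^3 + 24*x^2 - 32*x + 16

Expanding det(x·I − A) (e.g. by cofactor expansion or by noting that A is similar to its Jordan form J, which has the same characteristic polynomial as A) gives
  χ_A(x) = x^4 - 8*x^3 + 24*x^2 - 32*x + 16
which factors as (x - 2)^4. The eigenvalues (with algebraic multiplicities) are λ = 2 with multiplicity 4.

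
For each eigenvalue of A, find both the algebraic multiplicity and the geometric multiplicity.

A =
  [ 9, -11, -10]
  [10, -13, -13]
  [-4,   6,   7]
λ = 1: alg = 3, geom = 1

Step 1 — factor the characteristic polynomial to read off the algebraic multiplicities:
  χ_A(x) = (x - 1)^3

Step 2 — compute geometric multiplicities via the rank-nullity identity g(λ) = n − rank(A − λI):
  rank(A − (1)·I) = 2, so dim ker(A − (1)·I) = n − 2 = 1

Summary:
  λ = 1: algebraic multiplicity = 3, geometric multiplicity = 1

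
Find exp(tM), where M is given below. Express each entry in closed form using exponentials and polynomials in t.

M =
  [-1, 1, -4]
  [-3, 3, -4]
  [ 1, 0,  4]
e^{tM} =
  [t^2*exp(2*t) - 3*t*exp(2*t) + exp(2*t), -t^2*exp(2*t) + t*exp(2*t), -4*t*exp(2*t)]
  [t^2*exp(2*t) - 3*t*exp(2*t), -t^2*exp(2*t) + t*exp(2*t) + exp(2*t), -4*t*exp(2*t)]
  [-t^2*exp(2*t)/2 + t*exp(2*t), t^2*exp(2*t)/2, 2*t*exp(2*t) + exp(2*t)]

Strategy: write M = P · J · P⁻¹ where J is a Jordan canonical form, so e^{tM} = P · e^{tJ} · P⁻¹, and e^{tJ} can be computed block-by-block.

M has Jordan form
J =
  [2, 1, 0]
  [0, 2, 1]
  [0, 0, 2]
(up to reordering of blocks).

Per-block formulas:
  For a 3×3 Jordan block J_3(2): exp(t · J_3(2)) = e^(2t)·(I + t·N + (t^2/2)·N^2), where N is the 3×3 nilpotent shift.

After assembling e^{tJ} and conjugating by P, we get:

e^{tM} =
  [t^2*exp(2*t) - 3*t*exp(2*t) + exp(2*t), -t^2*exp(2*t) + t*exp(2*t), -4*t*exp(2*t)]
  [t^2*exp(2*t) - 3*t*exp(2*t), -t^2*exp(2*t) + t*exp(2*t) + exp(2*t), -4*t*exp(2*t)]
  [-t^2*exp(2*t)/2 + t*exp(2*t), t^2*exp(2*t)/2, 2*t*exp(2*t) + exp(2*t)]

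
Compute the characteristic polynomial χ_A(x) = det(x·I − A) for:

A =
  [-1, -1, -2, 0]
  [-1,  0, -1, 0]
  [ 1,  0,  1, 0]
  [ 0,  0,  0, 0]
x^4

Expanding det(x·I − A) (e.g. by cofactor expansion or by noting that A is similar to its Jordan form J, which has the same characteristic polynomial as A) gives
  χ_A(x) = x^4
which factors as x^4. The eigenvalues (with algebraic multiplicities) are λ = 0 with multiplicity 4.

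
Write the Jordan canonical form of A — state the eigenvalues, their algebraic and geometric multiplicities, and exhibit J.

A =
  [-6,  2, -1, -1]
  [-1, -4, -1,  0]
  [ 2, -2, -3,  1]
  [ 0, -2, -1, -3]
J_2(-4) ⊕ J_2(-4)

The characteristic polynomial is
  det(x·I − A) = x^4 + 16*x^3 + 96*x^2 + 256*x + 256 = (x + 4)^4

Eigenvalues and multiplicities (the geometric multiplicity of λ is n − rank(A − λI), which equals the number of Jordan blocks for λ):
  λ = -4: algebraic multiplicity = 4, geometric multiplicity = 2

Determining the block sizes for each eigenvalue:
  λ = -4: with am = 4 and gm = 2, the partition is not yet determined (e.g. several partitions of 4 into 2 parts exist). Let N = A − (-4)·I. Computing rank(N^1) = 2, rank(N^2) = 0; the number of blocks of size ≥ j is rank(N^{j−1}) − rank(N^j), giving [2, 2]. So we have 2 block(s) of size 2 → block sizes [2, 2]

Assembling the blocks gives a Jordan form
J =
  [-4,  1,  0,  0]
  [ 0, -4,  0,  0]
  [ 0,  0, -4,  1]
  [ 0,  0,  0, -4]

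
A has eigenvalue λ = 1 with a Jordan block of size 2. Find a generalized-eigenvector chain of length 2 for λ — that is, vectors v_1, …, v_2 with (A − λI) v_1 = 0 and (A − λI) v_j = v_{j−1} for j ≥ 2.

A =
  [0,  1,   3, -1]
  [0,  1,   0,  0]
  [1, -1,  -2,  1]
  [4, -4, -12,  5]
A Jordan chain for λ = 1 of length 2:
v_1 = (-1, 0, 1, 4)ᵀ
v_2 = (1, 0, 0, 0)ᵀ

Let N = A − (1)·I. We want v_2 with N^2 v_2 = 0 but N^1 v_2 ≠ 0; then v_{j-1} := N · v_j for j = 2, …, 2.

Pick v_2 = (1, 0, 0, 0)ᵀ.
Then v_1 = N · v_2 = (-1, 0, 1, 4)ᵀ.

Sanity check: (A − (1)·I) v_1 = (0, 0, 0, 0)ᵀ = 0. ✓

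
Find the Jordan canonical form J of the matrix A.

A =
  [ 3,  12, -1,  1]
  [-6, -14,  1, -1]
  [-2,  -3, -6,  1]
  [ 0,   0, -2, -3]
J_3(-5) ⊕ J_1(-5)

The characteristic polynomial is
  det(x·I − A) = x^4 + 20*x^3 + 150*x^2 + 500*x + 625 = (x + 5)^4

Eigenvalues and multiplicities (the geometric multiplicity of λ is n − rank(A − λI), which equals the number of Jordan blocks for λ):
  λ = -5: algebraic multiplicity = 4, geometric multiplicity = 2

Determining the block sizes for each eigenvalue:
  λ = -5: with am = 4 and gm = 2, the partition is not yet determined (e.g. several partitions of 4 into 2 parts exist). Let N = A − (-5)·I. Computing rank(N^1) = 2, rank(N^2) = 1, rank(N^3) = 0; the number of blocks of size ≥ j is rank(N^{j−1}) − rank(N^j), giving [2, 1, 1]. So we have 1 block(s) of size 3, 1 block(s) of size 1 → block sizes [3, 1]

Assembling the blocks gives a Jordan form
J =
  [-5,  1,  0,  0]
  [ 0, -5,  1,  0]
  [ 0,  0, -5,  0]
  [ 0,  0,  0, -5]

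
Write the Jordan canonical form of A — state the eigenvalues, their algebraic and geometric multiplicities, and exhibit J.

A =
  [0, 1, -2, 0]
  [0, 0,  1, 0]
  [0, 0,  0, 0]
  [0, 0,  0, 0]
J_3(0) ⊕ J_1(0)

The characteristic polynomial is
  det(x·I − A) = x^4

Eigenvalues and multiplicities (the geometric multiplicity of λ is n − rank(A − λI), which equals the number of Jordan blocks for λ):
  λ = 0: algebraic multiplicity = 4, geometric multiplicity = 2

Determining the block sizes for each eigenvalue:
  λ = 0: with am = 4 and gm = 2, the partition is not yet determined (e.g. several partitions of 4 into 2 parts exist). Let N = A − (0)·I. Computing rank(N^1) = 2, rank(N^2) = 1, rank(N^3) = 0; the number of blocks of size ≥ j is rank(N^{j−1}) − rank(N^j), giving [2, 1, 1]. So we have 1 block(s) of size 3, 1 block(s) of size 1 → block sizes [3, 1]

Assembling the blocks gives a Jordan form
J =
  [0, 1, 0, 0]
  [0, 0, 1, 0]
  [0, 0, 0, 0]
  [0, 0, 0, 0]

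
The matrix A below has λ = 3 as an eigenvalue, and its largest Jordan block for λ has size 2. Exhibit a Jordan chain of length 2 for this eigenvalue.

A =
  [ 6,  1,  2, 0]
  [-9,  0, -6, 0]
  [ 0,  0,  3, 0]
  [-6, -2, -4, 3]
A Jordan chain for λ = 3 of length 2:
v_1 = (3, -9, 0, -6)ᵀ
v_2 = (1, 0, 0, 0)ᵀ

Let N = A − (3)·I. We want v_2 with N^2 v_2 = 0 but N^1 v_2 ≠ 0; then v_{j-1} := N · v_j for j = 2, …, 2.

Pick v_2 = (1, 0, 0, 0)ᵀ.
Then v_1 = N · v_2 = (3, -9, 0, -6)ᵀ.

Sanity check: (A − (3)·I) v_1 = (0, 0, 0, 0)ᵀ = 0. ✓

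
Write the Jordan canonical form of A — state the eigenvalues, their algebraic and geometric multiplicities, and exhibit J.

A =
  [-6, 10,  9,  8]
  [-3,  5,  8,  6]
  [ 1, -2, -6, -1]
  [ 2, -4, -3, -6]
J_3(-4) ⊕ J_1(-1)

The characteristic polynomial is
  det(x·I − A) = x^4 + 13*x^3 + 60*x^2 + 112*x + 64 = (x + 1)*(x + 4)^3

Eigenvalues and multiplicities (the geometric multiplicity of λ is n − rank(A − λI), which equals the number of Jordan blocks for λ):
  λ = -4: algebraic multiplicity = 3, geometric multiplicity = 1
  λ = -1: algebraic multiplicity = 1, geometric multiplicity = 1

Determining the block sizes for each eigenvalue:
  λ = -4: one block (gm = 1), so the single block has size am = 3 → block sizes [3]
  λ = -1: one block (gm = 1), so the single block has size am = 1 → block sizes [1]

Assembling the blocks gives a Jordan form
J =
  [-4,  1,  0,  0]
  [ 0, -4,  1,  0]
  [ 0,  0, -4,  0]
  [ 0,  0,  0, -1]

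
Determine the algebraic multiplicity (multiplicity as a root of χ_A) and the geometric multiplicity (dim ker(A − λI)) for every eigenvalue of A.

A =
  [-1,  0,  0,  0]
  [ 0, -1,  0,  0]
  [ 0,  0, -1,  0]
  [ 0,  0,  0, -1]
λ = -1: alg = 4, geom = 4

Step 1 — factor the characteristic polynomial to read off the algebraic multiplicities:
  χ_A(x) = (x + 1)^4

Step 2 — compute geometric multiplicities via the rank-nullity identity g(λ) = n − rank(A − λI):
  rank(A − (-1)·I) = 0, so dim ker(A − (-1)·I) = n − 0 = 4

Summary:
  λ = -1: algebraic multiplicity = 4, geometric multiplicity = 4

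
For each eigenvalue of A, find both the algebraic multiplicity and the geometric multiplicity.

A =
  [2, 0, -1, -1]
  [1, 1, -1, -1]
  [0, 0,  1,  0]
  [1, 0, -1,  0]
λ = 1: alg = 4, geom = 3

Step 1 — factor the characteristic polynomial to read off the algebraic multiplicities:
  χ_A(x) = (x - 1)^4

Step 2 — compute geometric multiplicities via the rank-nullity identity g(λ) = n − rank(A − λI):
  rank(A − (1)·I) = 1, so dim ker(A − (1)·I) = n − 1 = 3

Summary:
  λ = 1: algebraic multiplicity = 4, geometric multiplicity = 3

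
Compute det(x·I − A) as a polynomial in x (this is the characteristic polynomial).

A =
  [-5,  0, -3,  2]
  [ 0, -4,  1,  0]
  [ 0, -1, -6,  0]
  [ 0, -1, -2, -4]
x^4 + 19*x^3 + 135*x^2 + 425*x + 500

Expanding det(x·I − A) (e.g. by cofactor expansion or by noting that A is similar to its Jordan form J, which has the same characteristic polynomial as A) gives
  χ_A(x) = x^4 + 19*x^3 + 135*x^2 + 425*x + 500
which factors as (x + 4)*(x + 5)^3. The eigenvalues (with algebraic multiplicities) are λ = -5 with multiplicity 3, λ = -4 with multiplicity 1.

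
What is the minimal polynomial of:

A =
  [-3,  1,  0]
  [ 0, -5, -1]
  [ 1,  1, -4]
x^3 + 12*x^2 + 48*x + 64

The characteristic polynomial is χ_A(x) = (x + 4)^3, so the eigenvalues are known. The minimal polynomial is
  m_A(x) = Π_λ (x − λ)^{k_λ}
where k_λ is the size of the *largest* Jordan block for λ (equivalently, the smallest k with (A − λI)^k v = 0 for every generalised eigenvector v of λ).

  λ = -4: largest Jordan block has size 3, contributing (x + 4)^3

So m_A(x) = (x + 4)^3 = x^3 + 12*x^2 + 48*x + 64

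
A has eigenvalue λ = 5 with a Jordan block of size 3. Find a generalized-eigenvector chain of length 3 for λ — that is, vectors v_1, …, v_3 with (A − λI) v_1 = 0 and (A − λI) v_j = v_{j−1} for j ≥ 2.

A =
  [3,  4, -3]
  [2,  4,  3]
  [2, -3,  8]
A Jordan chain for λ = 5 of length 3:
v_1 = (6, 0, -4)ᵀ
v_2 = (-2, 2, 2)ᵀ
v_3 = (1, 0, 0)ᵀ

Let N = A − (5)·I. We want v_3 with N^3 v_3 = 0 but N^2 v_3 ≠ 0; then v_{j-1} := N · v_j for j = 3, …, 2.

Pick v_3 = (1, 0, 0)ᵀ.
Then v_2 = N · v_3 = (-2, 2, 2)ᵀ.
Then v_1 = N · v_2 = (6, 0, -4)ᵀ.

Sanity check: (A − (5)·I) v_1 = (0, 0, 0)ᵀ = 0. ✓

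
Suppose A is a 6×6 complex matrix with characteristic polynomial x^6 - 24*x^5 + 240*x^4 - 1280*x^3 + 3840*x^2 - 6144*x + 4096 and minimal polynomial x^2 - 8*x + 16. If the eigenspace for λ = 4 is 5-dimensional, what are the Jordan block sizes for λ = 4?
Block sizes for λ = 4: [2, 1, 1, 1, 1]

Step 1 — from the characteristic polynomial, algebraic multiplicity of λ = 4 is 6. From dim ker(A − (4)·I) = 5, there are exactly 5 Jordan blocks for λ = 4.
Step 2 — from the minimal polynomial, the factor (x − 4)^2 tells us the largest block for λ = 4 has size 2.
Step 3 — with total size 6, 5 blocks, and largest block 2, the block sizes (in nonincreasing order) are [2, 1, 1, 1, 1].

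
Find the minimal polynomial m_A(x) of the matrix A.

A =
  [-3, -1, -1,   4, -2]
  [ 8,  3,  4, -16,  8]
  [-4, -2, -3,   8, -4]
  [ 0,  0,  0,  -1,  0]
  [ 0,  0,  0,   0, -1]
x^2 + 2*x + 1

The characteristic polynomial is χ_A(x) = (x + 1)^5, so the eigenvalues are known. The minimal polynomial is
  m_A(x) = Π_λ (x − λ)^{k_λ}
where k_λ is the size of the *largest* Jordan block for λ (equivalently, the smallest k with (A − λI)^k v = 0 for every generalised eigenvector v of λ).

  λ = -1: largest Jordan block has size 2, contributing (x + 1)^2

So m_A(x) = (x + 1)^2 = x^2 + 2*x + 1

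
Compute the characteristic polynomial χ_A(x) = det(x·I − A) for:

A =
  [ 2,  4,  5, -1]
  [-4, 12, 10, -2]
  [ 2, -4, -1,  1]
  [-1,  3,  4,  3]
x^4 - 16*x^3 + 96*x^2 - 256*x + 256

Expanding det(x·I − A) (e.g. by cofactor expansion or by noting that A is similar to its Jordan form J, which has the same characteristic polynomial as A) gives
  χ_A(x) = x^4 - 16*x^3 + 96*x^2 - 256*x + 256
which factors as (x - 4)^4. The eigenvalues (with algebraic multiplicities) are λ = 4 with multiplicity 4.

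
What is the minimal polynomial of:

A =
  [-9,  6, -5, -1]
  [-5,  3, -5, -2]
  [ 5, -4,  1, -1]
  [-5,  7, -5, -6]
x^3 + 7*x^2 + 8*x - 16

The characteristic polynomial is χ_A(x) = (x - 1)*(x + 4)^3, so the eigenvalues are known. The minimal polynomial is
  m_A(x) = Π_λ (x − λ)^{k_λ}
where k_λ is the size of the *largest* Jordan block for λ (equivalently, the smallest k with (A − λI)^k v = 0 for every generalised eigenvector v of λ).

  λ = -4: largest Jordan block has size 2, contributing (x + 4)^2
  λ = 1: largest Jordan block has size 1, contributing (x − 1)

So m_A(x) = (x - 1)*(x + 4)^2 = x^3 + 7*x^2 + 8*x - 16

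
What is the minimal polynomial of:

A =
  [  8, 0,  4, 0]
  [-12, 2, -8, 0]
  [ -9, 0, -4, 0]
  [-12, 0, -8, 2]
x^2 - 4*x + 4

The characteristic polynomial is χ_A(x) = (x - 2)^4, so the eigenvalues are known. The minimal polynomial is
  m_A(x) = Π_λ (x − λ)^{k_λ}
where k_λ is the size of the *largest* Jordan block for λ (equivalently, the smallest k with (A − λI)^k v = 0 for every generalised eigenvector v of λ).

  λ = 2: largest Jordan block has size 2, contributing (x − 2)^2

So m_A(x) = (x - 2)^2 = x^2 - 4*x + 4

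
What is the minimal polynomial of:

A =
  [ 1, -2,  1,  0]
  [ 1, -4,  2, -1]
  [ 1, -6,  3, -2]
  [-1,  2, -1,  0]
x^2

The characteristic polynomial is χ_A(x) = x^4, so the eigenvalues are known. The minimal polynomial is
  m_A(x) = Π_λ (x − λ)^{k_λ}
where k_λ is the size of the *largest* Jordan block for λ (equivalently, the smallest k with (A − λI)^k v = 0 for every generalised eigenvector v of λ).

  λ = 0: largest Jordan block has size 2, contributing (x − 0)^2

So m_A(x) = x^2 = x^2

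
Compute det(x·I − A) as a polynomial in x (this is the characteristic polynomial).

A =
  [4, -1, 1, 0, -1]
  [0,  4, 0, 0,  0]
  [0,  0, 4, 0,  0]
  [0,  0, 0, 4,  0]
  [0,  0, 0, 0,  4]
x^5 - 20*x^4 + 160*x^3 - 640*x^2 + 1280*x - 1024

Expanding det(x·I − A) (e.g. by cofactor expansion or by noting that A is similar to its Jordan form J, which has the same characteristic polynomial as A) gives
  χ_A(x) = x^5 - 20*x^4 + 160*x^3 - 640*x^2 + 1280*x - 1024
which factors as (x - 4)^5. The eigenvalues (with algebraic multiplicities) are λ = 4 with multiplicity 5.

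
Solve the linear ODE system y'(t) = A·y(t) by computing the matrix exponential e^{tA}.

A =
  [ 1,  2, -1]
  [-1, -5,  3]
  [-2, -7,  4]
e^{tA} =
  [t^2/2 + t + 1, -t^2/2 + 2*t, t^2/2 - t]
  [-t^2 - t, t^2 - 5*t + 1, -t^2 + 3*t]
  [-3*t^2/2 - 2*t, 3*t^2/2 - 7*t, -3*t^2/2 + 4*t + 1]

Strategy: write A = P · J · P⁻¹ where J is a Jordan canonical form, so e^{tA} = P · e^{tJ} · P⁻¹, and e^{tJ} can be computed block-by-block.

A has Jordan form
J =
  [0, 1, 0]
  [0, 0, 1]
  [0, 0, 0]
(up to reordering of blocks).

Per-block formulas:
  For a 3×3 Jordan block J_3(0): exp(t · J_3(0)) = e^(0t)·(I + t·N + (t^2/2)·N^2), where N is the 3×3 nilpotent shift.

After assembling e^{tJ} and conjugating by P, we get:

e^{tA} =
  [t^2/2 + t + 1, -t^2/2 + 2*t, t^2/2 - t]
  [-t^2 - t, t^2 - 5*t + 1, -t^2 + 3*t]
  [-3*t^2/2 - 2*t, 3*t^2/2 - 7*t, -3*t^2/2 + 4*t + 1]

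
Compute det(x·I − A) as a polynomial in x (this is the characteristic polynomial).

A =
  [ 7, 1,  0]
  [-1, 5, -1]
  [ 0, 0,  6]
x^3 - 18*x^2 + 108*x - 216

Expanding det(x·I − A) (e.g. by cofactor expansion or by noting that A is similar to its Jordan form J, which has the same characteristic polynomial as A) gives
  χ_A(x) = x^3 - 18*x^2 + 108*x - 216
which factors as (x - 6)^3. The eigenvalues (with algebraic multiplicities) are λ = 6 with multiplicity 3.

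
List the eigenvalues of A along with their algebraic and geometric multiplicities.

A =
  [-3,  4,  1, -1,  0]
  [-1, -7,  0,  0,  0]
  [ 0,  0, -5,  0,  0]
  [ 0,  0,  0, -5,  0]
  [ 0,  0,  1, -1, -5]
λ = -5: alg = 5, geom = 3

Step 1 — factor the characteristic polynomial to read off the algebraic multiplicities:
  χ_A(x) = (x + 5)^5

Step 2 — compute geometric multiplicities via the rank-nullity identity g(λ) = n − rank(A − λI):
  rank(A − (-5)·I) = 2, so dim ker(A − (-5)·I) = n − 2 = 3

Summary:
  λ = -5: algebraic multiplicity = 5, geometric multiplicity = 3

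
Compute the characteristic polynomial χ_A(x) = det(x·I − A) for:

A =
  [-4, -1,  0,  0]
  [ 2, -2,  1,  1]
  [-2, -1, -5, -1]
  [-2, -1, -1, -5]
x^4 + 16*x^3 + 96*x^2 + 256*x + 256

Expanding det(x·I − A) (e.g. by cofactor expansion or by noting that A is similar to its Jordan form J, which has the same characteristic polynomial as A) gives
  χ_A(x) = x^4 + 16*x^3 + 96*x^2 + 256*x + 256
which factors as (x + 4)^4. The eigenvalues (with algebraic multiplicities) are λ = -4 with multiplicity 4.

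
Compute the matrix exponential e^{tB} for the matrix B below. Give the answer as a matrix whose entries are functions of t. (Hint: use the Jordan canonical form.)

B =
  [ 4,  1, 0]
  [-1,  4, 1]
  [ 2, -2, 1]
e^{tB} =
  [t*exp(3*t) + exp(3*t), t^2*exp(3*t) + t*exp(3*t), t^2*exp(3*t)/2]
  [-t*exp(3*t), -t^2*exp(3*t) + t*exp(3*t) + exp(3*t), -t^2*exp(3*t)/2 + t*exp(3*t)]
  [2*t*exp(3*t), 2*t^2*exp(3*t) - 2*t*exp(3*t), t^2*exp(3*t) - 2*t*exp(3*t) + exp(3*t)]

Strategy: write B = P · J · P⁻¹ where J is a Jordan canonical form, so e^{tB} = P · e^{tJ} · P⁻¹, and e^{tJ} can be computed block-by-block.

B has Jordan form
J =
  [3, 1, 0]
  [0, 3, 1]
  [0, 0, 3]
(up to reordering of blocks).

Per-block formulas:
  For a 3×3 Jordan block J_3(3): exp(t · J_3(3)) = e^(3t)·(I + t·N + (t^2/2)·N^2), where N is the 3×3 nilpotent shift.

After assembling e^{tJ} and conjugating by P, we get:

e^{tB} =
  [t*exp(3*t) + exp(3*t), t^2*exp(3*t) + t*exp(3*t), t^2*exp(3*t)/2]
  [-t*exp(3*t), -t^2*exp(3*t) + t*exp(3*t) + exp(3*t), -t^2*exp(3*t)/2 + t*exp(3*t)]
  [2*t*exp(3*t), 2*t^2*exp(3*t) - 2*t*exp(3*t), t^2*exp(3*t) - 2*t*exp(3*t) + exp(3*t)]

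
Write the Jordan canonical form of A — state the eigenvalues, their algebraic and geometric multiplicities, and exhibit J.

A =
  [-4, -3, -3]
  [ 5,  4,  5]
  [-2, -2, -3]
J_2(-1) ⊕ J_1(-1)

The characteristic polynomial is
  det(x·I − A) = x^3 + 3*x^2 + 3*x + 1 = (x + 1)^3

Eigenvalues and multiplicities (the geometric multiplicity of λ is n − rank(A − λI), which equals the number of Jordan blocks for λ):
  λ = -1: algebraic multiplicity = 3, geometric multiplicity = 2

Determining the block sizes for each eigenvalue:
  λ = -1: 2 blocks summing to 3 forces exactly one block of size 2 and the rest size 1 → block sizes [2, 1]

Assembling the blocks gives a Jordan form
J =
  [-1,  1,  0]
  [ 0, -1,  0]
  [ 0,  0, -1]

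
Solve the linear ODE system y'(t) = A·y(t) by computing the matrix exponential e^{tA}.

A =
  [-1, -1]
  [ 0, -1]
e^{tA} =
  [exp(-t), -t*exp(-t)]
  [0, exp(-t)]

Strategy: write A = P · J · P⁻¹ where J is a Jordan canonical form, so e^{tA} = P · e^{tJ} · P⁻¹, and e^{tJ} can be computed block-by-block.

A has Jordan form
J =
  [-1,  1]
  [ 0, -1]
(up to reordering of blocks).

Per-block formulas:
  For a 2×2 Jordan block J_2(-1): exp(t · J_2(-1)) = e^(-1t)·(I + t·N), where N is the 2×2 nilpotent shift.

After assembling e^{tJ} and conjugating by P, we get:

e^{tA} =
  [exp(-t), -t*exp(-t)]
  [0, exp(-t)]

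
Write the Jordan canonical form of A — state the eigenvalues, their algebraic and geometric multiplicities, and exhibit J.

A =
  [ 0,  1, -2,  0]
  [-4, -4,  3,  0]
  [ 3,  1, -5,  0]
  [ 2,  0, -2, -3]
J_3(-3) ⊕ J_1(-3)

The characteristic polynomial is
  det(x·I − A) = x^4 + 12*x^3 + 54*x^2 + 108*x + 81 = (x + 3)^4

Eigenvalues and multiplicities (the geometric multiplicity of λ is n − rank(A − λI), which equals the number of Jordan blocks for λ):
  λ = -3: algebraic multiplicity = 4, geometric multiplicity = 2

Determining the block sizes for each eigenvalue:
  λ = -3: with am = 4 and gm = 2, the partition is not yet determined (e.g. several partitions of 4 into 2 parts exist). Let N = A − (-3)·I. Computing rank(N^1) = 2, rank(N^2) = 1, rank(N^3) = 0; the number of blocks of size ≥ j is rank(N^{j−1}) − rank(N^j), giving [2, 1, 1]. So we have 1 block(s) of size 3, 1 block(s) of size 1 → block sizes [3, 1]

Assembling the blocks gives a Jordan form
J =
  [-3,  1,  0,  0]
  [ 0, -3,  1,  0]
  [ 0,  0, -3,  0]
  [ 0,  0,  0, -3]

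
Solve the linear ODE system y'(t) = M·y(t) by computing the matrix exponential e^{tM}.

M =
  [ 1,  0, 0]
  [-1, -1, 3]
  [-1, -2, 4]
e^{tM} =
  [exp(t), 0, 0]
  [-exp(2*t) + exp(t), -2*exp(2*t) + 3*exp(t), 3*exp(2*t) - 3*exp(t)]
  [-exp(2*t) + exp(t), -2*exp(2*t) + 2*exp(t), 3*exp(2*t) - 2*exp(t)]

Strategy: write M = P · J · P⁻¹ where J is a Jordan canonical form, so e^{tM} = P · e^{tJ} · P⁻¹, and e^{tJ} can be computed block-by-block.

M has Jordan form
J =
  [1, 0, 0]
  [0, 1, 0]
  [0, 0, 2]
(up to reordering of blocks).

Per-block formulas:
  For a 1×1 block at λ = 1: exp(t · [1]) = [e^(1t)].
  For a 1×1 block at λ = 2: exp(t · [2]) = [e^(2t)].

After assembling e^{tJ} and conjugating by P, we get:

e^{tM} =
  [exp(t), 0, 0]
  [-exp(2*t) + exp(t), -2*exp(2*t) + 3*exp(t), 3*exp(2*t) - 3*exp(t)]
  [-exp(2*t) + exp(t), -2*exp(2*t) + 2*exp(t), 3*exp(2*t) - 2*exp(t)]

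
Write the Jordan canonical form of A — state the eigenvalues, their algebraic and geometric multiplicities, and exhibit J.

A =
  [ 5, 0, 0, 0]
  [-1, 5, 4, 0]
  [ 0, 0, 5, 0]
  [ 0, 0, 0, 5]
J_2(5) ⊕ J_1(5) ⊕ J_1(5)

The characteristic polynomial is
  det(x·I − A) = x^4 - 20*x^3 + 150*x^2 - 500*x + 625 = (x - 5)^4

Eigenvalues and multiplicities (the geometric multiplicity of λ is n − rank(A − λI), which equals the number of Jordan blocks for λ):
  λ = 5: algebraic multiplicity = 4, geometric multiplicity = 3

Determining the block sizes for each eigenvalue:
  λ = 5: 3 blocks summing to 4 forces exactly one block of size 2 and the rest size 1 → block sizes [2, 1, 1]

Assembling the blocks gives a Jordan form
J =
  [5, 1, 0, 0]
  [0, 5, 0, 0]
  [0, 0, 5, 0]
  [0, 0, 0, 5]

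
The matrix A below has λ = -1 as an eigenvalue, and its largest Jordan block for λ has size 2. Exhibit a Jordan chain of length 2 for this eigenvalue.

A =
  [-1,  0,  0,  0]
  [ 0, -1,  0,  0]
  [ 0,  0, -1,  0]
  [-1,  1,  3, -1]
A Jordan chain for λ = -1 of length 2:
v_1 = (0, 0, 0, -1)ᵀ
v_2 = (1, 0, 0, 0)ᵀ

Let N = A − (-1)·I. We want v_2 with N^2 v_2 = 0 but N^1 v_2 ≠ 0; then v_{j-1} := N · v_j for j = 2, …, 2.

Pick v_2 = (1, 0, 0, 0)ᵀ.
Then v_1 = N · v_2 = (0, 0, 0, -1)ᵀ.

Sanity check: (A − (-1)·I) v_1 = (0, 0, 0, 0)ᵀ = 0. ✓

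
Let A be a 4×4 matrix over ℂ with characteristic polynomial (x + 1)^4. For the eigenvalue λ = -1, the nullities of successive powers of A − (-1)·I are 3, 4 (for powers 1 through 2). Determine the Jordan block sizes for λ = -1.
Block sizes for λ = -1: [2, 1, 1]

From the dimensions of kernels of powers, the number of Jordan blocks of size at least j is d_j − d_{j−1} where d_j = dim ker(N^j) (with d_0 = 0). Computing the differences gives [3, 1].
The number of blocks of size exactly k is (#blocks of size ≥ k) − (#blocks of size ≥ k + 1), so the partition is: 2 block(s) of size 1, 1 block(s) of size 2.
In nonincreasing order the block sizes are [2, 1, 1].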